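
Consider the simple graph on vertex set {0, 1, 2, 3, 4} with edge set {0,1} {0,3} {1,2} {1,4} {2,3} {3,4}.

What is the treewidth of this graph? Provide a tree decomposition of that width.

Every bag has size at most 3, so the width is 3 − 1 = 2 and tw(G) ≤ 2. Since 3–4–1–0–3 is a cycle in G, G is not acyclic. Forests are exactly the graphs of treewidth ≤ 1, so tw(G) ≥ 2. Therefore the treewidth is 2.

Treewidth 2.
One optimal decomposition is:
Bags: B1 = {1, 3, 4}  B2 = {0, 1, 3}  B3 = {1, 2, 3}
Tree: B1–B2, B2–B3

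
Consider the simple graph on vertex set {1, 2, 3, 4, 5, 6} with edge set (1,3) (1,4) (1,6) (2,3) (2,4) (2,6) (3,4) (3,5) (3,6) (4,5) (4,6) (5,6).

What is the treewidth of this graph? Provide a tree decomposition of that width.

Every bag has size at most 4, so the width is 4 − 1 = 3 and tw(G) ≤ 3. On the other hand G contains the 4-clique {1, 3, 4, 6}. A clique must lie in a single bag of any decomposition, so no decomposition can have width below 3. Combining the bounds, tw(G) = 3.

Treewidth 3.
One such decomposition:
Bags: B1 = {1, 3, 4, 6}  B2 = {2, 3, 4, 6}  B3 = {3, 4, 5, 6}
Tree: B1–B2, B2–B3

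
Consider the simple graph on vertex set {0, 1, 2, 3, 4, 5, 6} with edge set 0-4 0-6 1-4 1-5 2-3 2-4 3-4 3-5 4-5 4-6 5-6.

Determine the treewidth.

2

A width-2 tree decomposition is:
Bags: B1 = {4, 5, 6}  B2 = {0, 4, 6}  B3 = {3, 4, 5}  B4 = {1, 4, 5}  B5 = {2, 3, 4}
Tree: B1–B2, B1–B3, B1–B4, B3–B5
Every bag has size at most 3, so the width is 3 − 1 = 2 and tw(G) ≤ 2. On the other hand G contains the 3-clique {0, 4, 6}. A clique must lie in a single bag of any decomposition, so no decomposition can have width below 2. Therefore the treewidth is 2.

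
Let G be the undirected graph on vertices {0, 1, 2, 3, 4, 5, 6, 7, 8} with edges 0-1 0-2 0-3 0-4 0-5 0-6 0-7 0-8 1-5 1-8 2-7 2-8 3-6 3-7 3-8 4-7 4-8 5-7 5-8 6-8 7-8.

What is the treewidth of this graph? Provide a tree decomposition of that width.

Treewidth 3.
One such decomposition:
Bags: B1 = {0, 5, 7, 8}  B2 = {0, 3, 7, 8}  B3 = {0, 2, 7, 8}  B4 = {0, 3, 6, 8}  B5 = {0, 4, 7, 8}  B6 = {0, 1, 5, 8}
Tree: B1–B2, B2–B3, B2–B4, B2–B5, B1–B6

Each bag holds 4 vertices, so the decomposition has width 3, which upper-bounds the treewidth. For the lower bound, the 4 vertices {0, 1, 5, 8} are pairwise adjacent, and any tree decomposition puts a clique entirely inside one bag — forcing width ≥ 3. The upper and lower bounds meet at 3, so that is the treewidth.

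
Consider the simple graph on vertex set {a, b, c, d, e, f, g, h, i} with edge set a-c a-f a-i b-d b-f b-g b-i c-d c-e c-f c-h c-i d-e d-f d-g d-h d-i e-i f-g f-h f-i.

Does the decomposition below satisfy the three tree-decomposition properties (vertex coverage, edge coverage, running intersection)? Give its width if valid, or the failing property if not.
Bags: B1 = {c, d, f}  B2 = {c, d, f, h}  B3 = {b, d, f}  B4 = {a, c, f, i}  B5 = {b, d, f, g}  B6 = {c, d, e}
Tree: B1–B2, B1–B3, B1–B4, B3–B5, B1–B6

No — edge (i,d) lies in no bag.

A tree decomposition must satisfy three properties: every vertex lies in some bag; for every edge, both endpoints lie together in some bag; and for every vertex, the bags containing it form a connected subtree. Here edge (i,d) lies in no bag, so the decomposition is invalid.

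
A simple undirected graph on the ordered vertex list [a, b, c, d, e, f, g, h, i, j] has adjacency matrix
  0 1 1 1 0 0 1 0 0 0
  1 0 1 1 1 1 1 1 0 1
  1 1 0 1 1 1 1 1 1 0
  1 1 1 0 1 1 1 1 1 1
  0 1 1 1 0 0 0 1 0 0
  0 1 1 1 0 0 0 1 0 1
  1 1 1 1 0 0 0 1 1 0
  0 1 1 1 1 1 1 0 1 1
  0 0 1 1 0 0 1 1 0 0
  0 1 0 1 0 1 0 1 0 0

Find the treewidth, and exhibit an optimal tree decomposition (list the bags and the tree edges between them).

Treewidth 4.
One such decomposition:
Bags: B1 = {b, d, f, h, j}  B2 = {b, c, d, f, h}  B3 = {b, c, d, g, h}  B4 = {c, d, g, h, i}  B5 = {a, b, c, d, g}  B6 = {b, c, d, e, h}
Tree: B1–B2, B2–B3, B3–B4, B3–B5, B3–B6

Each bag holds 5 vertices, so the decomposition has width 4, which upper-bounds the treewidth. For the lower bound, the 5 vertices {b, d, f, h, j} are pairwise adjacent, and any tree decomposition puts a clique entirely inside one bag — forcing width ≥ 4. The upper and lower bounds meet at 4, so that is the treewidth.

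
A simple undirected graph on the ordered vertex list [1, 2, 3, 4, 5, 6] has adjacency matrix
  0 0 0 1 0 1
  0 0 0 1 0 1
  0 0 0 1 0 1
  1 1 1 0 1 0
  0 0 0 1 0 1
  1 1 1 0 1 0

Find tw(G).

A width-2 tree decomposition is:
Bags: B1 = {2, 4, 6}  B2 = {4, 5, 6}  B3 = {3, 4, 6}  B4 = {1, 4, 6}
Tree: B1–B2, B2–B3, B3–B4
The largest bag has 3 vertices, giving width 2; this decomposition certifies tw(G) ≤ 2. The edges 4–2–6–5–4 form a cycle, so G is not a tree and its treewidth is at least 2. Therefore the treewidth is 2.

2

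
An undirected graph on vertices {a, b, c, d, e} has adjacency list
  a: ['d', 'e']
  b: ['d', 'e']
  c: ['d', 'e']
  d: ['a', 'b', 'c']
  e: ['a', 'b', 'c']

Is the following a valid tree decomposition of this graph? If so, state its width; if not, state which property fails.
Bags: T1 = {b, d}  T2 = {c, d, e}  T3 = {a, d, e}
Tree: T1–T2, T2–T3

No — edge (e,b) lies in no bag.

A tree decomposition must satisfy three properties: every vertex lies in some bag; for every edge, both endpoints lie together in some bag; and for every vertex, the bags containing it form a connected subtree. Here edge (e,b) lies in no bag, so the decomposition is invalid.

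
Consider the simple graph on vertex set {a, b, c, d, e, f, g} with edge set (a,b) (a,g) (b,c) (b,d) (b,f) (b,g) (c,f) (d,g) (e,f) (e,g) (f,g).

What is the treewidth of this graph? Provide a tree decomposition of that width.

The largest bag has 3 vertices, giving width 2; this decomposition certifies tw(G) ≤ 2. Conversely, {e, f, g} is a clique of size 3, and the vertices of any clique must share a bag in every tree decomposition; so some bag has ≥ 3 vertices and tw(G) ≥ 2. Hence tw(G) = 2 exactly.

Treewidth 2.
One such decomposition:
Bags: B1 = {b, d, g}  B2 = {b, f, g}  B3 = {b, c, f}  B4 = {a, b, g}  B5 = {e, f, g}
Tree: B1–B2, B2–B3, B1–B4, B2–B5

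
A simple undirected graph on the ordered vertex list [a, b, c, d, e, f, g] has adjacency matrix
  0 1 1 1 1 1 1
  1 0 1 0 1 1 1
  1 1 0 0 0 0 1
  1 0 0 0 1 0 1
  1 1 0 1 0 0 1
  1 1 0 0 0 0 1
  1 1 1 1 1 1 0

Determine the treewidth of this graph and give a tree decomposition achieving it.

Every bag has size at most 4, so the width is 4 − 1 = 3 and tw(G) ≤ 3. Conversely, {a, d, e, g} is a clique of size 4, and the vertices of any clique must share a bag in every tree decomposition; so some bag has ≥ 4 vertices and tw(G) ≥ 3. Hence tw(G) = 3 exactly.

Treewidth 3.
Bags: B1 = {a, b, e, g}  B2 = {a, b, f, g}  B3 = {a, d, e, g}  B4 = {a, b, c, g}
Tree: B1–B2, B1–B3, B2–B4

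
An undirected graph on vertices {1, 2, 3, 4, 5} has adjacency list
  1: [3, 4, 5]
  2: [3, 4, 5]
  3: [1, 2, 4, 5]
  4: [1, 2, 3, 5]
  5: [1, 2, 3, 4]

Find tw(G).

3

A width-3 tree decomposition is:
Bags: B1 = {2, 3, 4, 5}  B2 = {1, 3, 4, 5}
Tree: B1–B2
The largest bag has 4 vertices, giving width 3; this decomposition certifies tw(G) ≤ 3. For the lower bound, the 4 vertices {1, 3, 4, 5} are pairwise adjacent, and any tree decomposition puts a clique entirely inside one bag — forcing width ≥ 3. Hence tw(G) = 3 exactly.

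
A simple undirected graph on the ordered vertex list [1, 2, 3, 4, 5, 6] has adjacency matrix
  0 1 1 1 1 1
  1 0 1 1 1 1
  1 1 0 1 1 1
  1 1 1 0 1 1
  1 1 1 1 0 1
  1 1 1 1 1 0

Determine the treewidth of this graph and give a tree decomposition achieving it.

Treewidth 5.
One such decomposition:
Bags: B1 = {1, 2, 3, 4, 5, 6}
Tree: (single bag)

A single bag containing all 6 vertices is trivially a valid decomposition of width 5. On the other hand G contains the 6-clique {1, 2, 3, 4, 5, 6}. A clique must lie in a single bag of any decomposition, so no decomposition can have width below 5. Therefore the treewidth is 5.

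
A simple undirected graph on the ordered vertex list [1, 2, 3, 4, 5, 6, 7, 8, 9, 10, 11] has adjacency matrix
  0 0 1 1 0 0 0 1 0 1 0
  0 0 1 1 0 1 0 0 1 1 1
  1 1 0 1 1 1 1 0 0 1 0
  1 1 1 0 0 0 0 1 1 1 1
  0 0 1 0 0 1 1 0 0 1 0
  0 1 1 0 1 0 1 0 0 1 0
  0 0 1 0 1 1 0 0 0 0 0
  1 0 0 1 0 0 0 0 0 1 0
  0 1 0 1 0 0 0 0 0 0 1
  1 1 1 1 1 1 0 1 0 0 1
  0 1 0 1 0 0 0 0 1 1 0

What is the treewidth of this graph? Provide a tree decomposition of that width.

The largest bag has 4 vertices, giving width 3; this decomposition certifies tw(G) ≤ 3. Conversely, {2, 4, 9, 11} is a clique of size 4, and the vertices of any clique must share a bag in every tree decomposition; so some bag has ≥ 4 vertices and tw(G) ≥ 3. Therefore the treewidth is 3.

Treewidth 3.
Bags: B1 = {1, 3, 4, 10}  B2 = {2, 3, 4, 10}  B3 = {2, 3, 6, 10}  B4 = {3, 5, 6, 10}  B5 = {3, 5, 6, 7}  B6 = {1, 4, 8, 10}  B7 = {2, 4, 10, 11}  B8 = {2, 4, 9, 11}
Tree: B1–B2, B2–B3, B3–B4, B4–B5, B1–B6, B2–B7, B7–B8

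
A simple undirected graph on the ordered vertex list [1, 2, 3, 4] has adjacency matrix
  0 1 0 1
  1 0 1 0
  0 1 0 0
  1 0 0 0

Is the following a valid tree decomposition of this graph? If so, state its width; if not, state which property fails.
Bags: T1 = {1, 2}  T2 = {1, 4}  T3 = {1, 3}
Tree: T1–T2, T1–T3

A tree decomposition must satisfy three properties: every vertex lies in some bag; for every edge, both endpoints lie together in some bag; and for every vertex, the bags containing it form a connected subtree. Here edge (2,3) lies in no bag, so the decomposition is invalid.

No — edge (2,3) lies in no bag.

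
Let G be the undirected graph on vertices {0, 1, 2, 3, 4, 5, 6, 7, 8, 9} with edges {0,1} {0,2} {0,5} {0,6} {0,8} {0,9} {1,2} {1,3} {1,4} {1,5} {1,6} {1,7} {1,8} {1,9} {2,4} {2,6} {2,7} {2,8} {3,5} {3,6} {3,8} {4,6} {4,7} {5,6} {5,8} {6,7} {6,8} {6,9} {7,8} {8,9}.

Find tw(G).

4

A width-4 tree decomposition is:
Bags: B1 = {1, 3, 5, 6, 8}  B2 = {0, 1, 5, 6, 8}  B3 = {0, 1, 2, 6, 8}  B4 = {0, 1, 6, 8, 9}  B5 = {1, 2, 6, 7, 8}  B6 = {1, 2, 4, 6, 7}
Tree: B1–B2, B2–B3, B3–B4, B3–B5, B5–B6
Each bag holds 5 vertices, so the decomposition has width 4, which upper-bounds the treewidth. On the other hand G contains the 5-clique {0, 1, 6, 8, 9}. A clique must lie in a single bag of any decomposition, so no decomposition can have width below 4. Hence tw(G) = 4 exactly.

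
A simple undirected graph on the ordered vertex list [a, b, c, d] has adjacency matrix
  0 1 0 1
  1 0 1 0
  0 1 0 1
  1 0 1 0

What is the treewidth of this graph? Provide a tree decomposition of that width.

The largest bag has 3 vertices, giving width 2; this decomposition certifies tw(G) ≤ 2. The edges d–a–b–c–d form a cycle, so G is not a tree and its treewidth is at least 2. Combining the bounds, tw(G) = 2.

Treewidth 2.
One optimal decomposition is:
Bags: B1 = {a, b, d}  B2 = {b, c, d}
Tree: B1–B2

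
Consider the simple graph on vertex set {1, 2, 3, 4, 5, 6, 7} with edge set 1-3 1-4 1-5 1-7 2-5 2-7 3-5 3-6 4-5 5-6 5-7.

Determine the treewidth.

A width-2 tree decomposition is:
Bags: B1 = {1, 3, 5}  B2 = {3, 5, 6}  B3 = {1, 5, 7}  B4 = {2, 5, 7}  B5 = {1, 4, 5}
Tree: B1–B2, B1–B3, B3–B4, B3–B5
Each bag holds 3 vertices, so the decomposition has width 2, which upper-bounds the treewidth. Conversely, {1, 3, 5} is a clique of size 3, and the vertices of any clique must share a bag in every tree decomposition; so some bag has ≥ 3 vertices and tw(G) ≥ 2. Combining the bounds, tw(G) = 2.

2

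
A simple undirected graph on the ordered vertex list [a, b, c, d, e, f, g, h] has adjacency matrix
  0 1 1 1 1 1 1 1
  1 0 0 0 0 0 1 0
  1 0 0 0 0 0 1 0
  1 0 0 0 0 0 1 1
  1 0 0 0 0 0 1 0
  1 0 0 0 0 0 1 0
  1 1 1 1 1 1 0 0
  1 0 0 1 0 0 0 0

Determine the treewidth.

2

A width-2 tree decomposition is:
Bags: B1 = {a, d, g}  B2 = {a, f, g}  B3 = {a, c, g}  B4 = {a, b, g}  B5 = {a, e, g}  B6 = {a, d, h}
Tree: B1–B2, B2–B3, B2–B4, B3–B5, B1–B6
The largest bag has 3 vertices, giving width 2; this decomposition certifies tw(G) ≤ 2. For the lower bound, the 3 vertices {a, d, g} are pairwise adjacent, and any tree decomposition puts a clique entirely inside one bag — forcing width ≥ 2. The upper and lower bounds meet at 2, so that is the treewidth.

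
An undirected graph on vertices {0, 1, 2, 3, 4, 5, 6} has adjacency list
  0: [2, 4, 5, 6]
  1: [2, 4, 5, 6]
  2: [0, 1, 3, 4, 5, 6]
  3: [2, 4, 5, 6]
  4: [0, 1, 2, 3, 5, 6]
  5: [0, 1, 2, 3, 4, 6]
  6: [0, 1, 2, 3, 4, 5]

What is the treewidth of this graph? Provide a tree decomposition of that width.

The largest bag has 5 vertices, giving width 4; this decomposition certifies tw(G) ≤ 4. For the lower bound, the 5 vertices {0, 2, 4, 5, 6} are pairwise adjacent, and any tree decomposition puts a clique entirely inside one bag — forcing width ≥ 4. Therefore the treewidth is 4.

Treewidth 4.
One such decomposition:
Bags: B1 = {2, 3, 4, 5, 6}  B2 = {1, 2, 4, 5, 6}  B3 = {0, 2, 4, 5, 6}
Tree: B1–B2, B2–B3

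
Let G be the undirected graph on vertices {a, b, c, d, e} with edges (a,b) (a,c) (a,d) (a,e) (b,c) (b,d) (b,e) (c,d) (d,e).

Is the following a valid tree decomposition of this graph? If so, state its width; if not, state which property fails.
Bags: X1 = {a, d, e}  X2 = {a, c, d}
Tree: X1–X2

A tree decomposition must satisfy three properties: every vertex lies in some bag; for every edge, both endpoints lie together in some bag; and for every vertex, the bags containing it form a connected subtree. Here vertex b appears in no bag, so the decomposition is invalid.

No — vertex b appears in no bag.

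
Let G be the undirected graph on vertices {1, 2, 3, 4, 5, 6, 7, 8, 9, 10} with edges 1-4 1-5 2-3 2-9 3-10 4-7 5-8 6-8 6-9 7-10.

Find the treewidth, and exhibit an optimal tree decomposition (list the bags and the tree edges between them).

Treewidth 2.
Bags: B1 = {3, 7, 10}  B2 = {3, 4, 7}  B3 = {1, 3, 4}  B4 = {1, 3, 5}  B5 = {3, 5, 8}  B6 = {3, 6, 8}  B7 = {3, 6, 9}  B8 = {2, 3, 9}
Tree: B1–B2, B2–B3, B3–B4, B4–B5, B5–B6, B6–B7, B7–B8

Each bag holds 3 vertices, so the decomposition has width 2, which upper-bounds the treewidth. For the lower bound, G contains the cycle 3–10–7–4–1–5–8–6–9–2–3, so G is not a forest; only forests have treewidth ≤ 1, hence tw(G) ≥ 2. Therefore the treewidth is 2.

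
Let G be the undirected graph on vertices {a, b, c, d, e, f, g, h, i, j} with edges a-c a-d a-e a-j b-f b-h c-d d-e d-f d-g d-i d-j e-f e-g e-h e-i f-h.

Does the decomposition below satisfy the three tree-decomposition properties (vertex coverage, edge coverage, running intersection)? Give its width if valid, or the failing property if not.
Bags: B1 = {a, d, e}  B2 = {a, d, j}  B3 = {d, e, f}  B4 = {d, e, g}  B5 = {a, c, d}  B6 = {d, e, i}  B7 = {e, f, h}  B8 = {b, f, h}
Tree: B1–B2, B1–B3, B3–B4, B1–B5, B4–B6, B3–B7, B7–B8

Checking the three conditions: (i) the bags cover all of {a, b, c, d, e, f, g, h, i, j}; (ii) for each edge, some bag contains both endpoints; (iii) the bags containing any fixed vertex form a subtree. All hold, so the decomposition is valid with width 3 − 1 = 2.

Yes; width 2.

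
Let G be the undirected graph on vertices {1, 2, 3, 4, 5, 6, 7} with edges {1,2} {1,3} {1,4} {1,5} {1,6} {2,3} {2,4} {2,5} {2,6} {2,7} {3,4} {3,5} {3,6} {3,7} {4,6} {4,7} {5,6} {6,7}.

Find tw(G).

A width-4 tree decomposition is:
Bags: B1 = {1, 2, 3, 4, 6}  B2 = {2, 3, 4, 6, 7}  B3 = {1, 2, 3, 5, 6}
Tree: B1–B2, B1–B3
The largest bag has 5 vertices, giving width 4; this decomposition certifies tw(G) ≤ 4. Conversely, {1, 2, 3, 4, 6} is a clique of size 5, and the vertices of any clique must share a bag in every tree decomposition; so some bag has ≥ 5 vertices and tw(G) ≥ 4. Hence tw(G) = 4 exactly.

4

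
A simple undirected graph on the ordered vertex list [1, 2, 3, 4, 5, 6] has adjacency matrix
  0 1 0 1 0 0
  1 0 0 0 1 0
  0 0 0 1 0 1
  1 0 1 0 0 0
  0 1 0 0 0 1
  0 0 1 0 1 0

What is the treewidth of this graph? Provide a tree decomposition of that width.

Treewidth 2.
One such decomposition:
Bags: B1 = {1, 2, 5}  B2 = {1, 4, 5}  B3 = {3, 4, 5}  B4 = {3, 5, 6}
Tree: B1–B2, B2–B3, B3–B4

Every bag has size at most 3, so the width is 3 − 1 = 2 and tw(G) ≤ 2. Since 5–2–1–4–3–6–5 is a cycle in G, G is not acyclic. Forests are exactly the graphs of treewidth ≤ 1, so tw(G) ≥ 2. Combining the bounds, tw(G) = 2.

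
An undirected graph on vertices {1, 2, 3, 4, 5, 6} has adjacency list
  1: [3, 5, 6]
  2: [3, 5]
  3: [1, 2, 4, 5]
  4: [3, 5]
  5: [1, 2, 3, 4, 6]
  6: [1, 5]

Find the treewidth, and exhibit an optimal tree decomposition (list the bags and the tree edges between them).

Every bag has size at most 3, so the width is 3 − 1 = 2 and tw(G) ≤ 2. On the other hand G contains the 3-clique {1, 3, 5}. A clique must lie in a single bag of any decomposition, so no decomposition can have width below 2. Combining the bounds, tw(G) = 2.

Treewidth 2.
One such decomposition:
Bags: B1 = {1, 3, 5}  B2 = {1, 5, 6}  B3 = {2, 3, 5}  B4 = {3, 4, 5}
Tree: B1–B2, B1–B3, B3–B4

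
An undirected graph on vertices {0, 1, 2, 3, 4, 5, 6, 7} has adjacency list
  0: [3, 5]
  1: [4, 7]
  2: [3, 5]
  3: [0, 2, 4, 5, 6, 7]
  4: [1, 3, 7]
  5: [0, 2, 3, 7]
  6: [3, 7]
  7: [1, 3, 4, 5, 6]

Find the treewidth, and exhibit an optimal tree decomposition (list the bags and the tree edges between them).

Treewidth 2.
Bags: B1 = {3, 5, 7}  B2 = {0, 3, 5}  B3 = {2, 3, 5}  B4 = {3, 4, 7}  B5 = {1, 4, 7}  B6 = {3, 6, 7}
Tree: B1–B2, B2–B3, B1–B4, B4–B5, B4–B6

The largest bag has 3 vertices, giving width 2; this decomposition certifies tw(G) ≤ 2. Conversely, {1, 4, 7} is a clique of size 3, and the vertices of any clique must share a bag in every tree decomposition; so some bag has ≥ 3 vertices and tw(G) ≥ 2. Combining the bounds, tw(G) = 2.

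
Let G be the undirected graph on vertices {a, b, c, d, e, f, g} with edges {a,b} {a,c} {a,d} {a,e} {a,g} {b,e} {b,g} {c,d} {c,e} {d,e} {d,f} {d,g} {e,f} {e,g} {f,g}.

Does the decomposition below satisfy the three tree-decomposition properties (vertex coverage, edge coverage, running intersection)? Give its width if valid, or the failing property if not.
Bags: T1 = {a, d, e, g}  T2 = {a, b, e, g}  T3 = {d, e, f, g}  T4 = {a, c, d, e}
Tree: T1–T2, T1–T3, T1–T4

Yes; width 3.

Every vertex of G appears in some bag (union = {a, b, c, d, e, f, g}); every edge is covered by a bag; and for each vertex v the set of bags containing v is connected in the bag tree. The decomposition is therefore valid. The largest bag has 4 vertices, so the width is 3.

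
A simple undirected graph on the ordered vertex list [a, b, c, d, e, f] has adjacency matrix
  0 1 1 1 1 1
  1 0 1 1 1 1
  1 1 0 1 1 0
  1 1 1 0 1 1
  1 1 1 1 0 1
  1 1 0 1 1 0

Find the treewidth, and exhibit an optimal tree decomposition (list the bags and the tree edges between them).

Treewidth 4.
One optimal decomposition is:
Bags: B1 = {a, b, c, d, e}  B2 = {a, b, d, e, f}
Tree: B1–B2

Each bag holds 5 vertices, so the decomposition has width 4, which upper-bounds the treewidth. Conversely, {a, b, c, d, e} is a clique of size 5, and the vertices of any clique must share a bag in every tree decomposition; so some bag has ≥ 5 vertices and tw(G) ≥ 4. The upper and lower bounds meet at 4, so that is the treewidth.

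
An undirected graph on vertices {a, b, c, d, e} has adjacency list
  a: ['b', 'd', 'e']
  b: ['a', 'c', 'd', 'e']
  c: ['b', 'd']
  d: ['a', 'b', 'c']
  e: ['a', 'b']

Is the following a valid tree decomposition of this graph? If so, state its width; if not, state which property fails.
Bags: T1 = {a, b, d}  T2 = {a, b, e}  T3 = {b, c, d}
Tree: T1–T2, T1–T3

Yes; width 2.

Every vertex of G appears in some bag (union = {a, b, c, d, e}); every edge is covered by a bag; and for each vertex v the set of bags containing v is connected in the bag tree. The decomposition is therefore valid. The largest bag has 3 vertices, so the width is 2.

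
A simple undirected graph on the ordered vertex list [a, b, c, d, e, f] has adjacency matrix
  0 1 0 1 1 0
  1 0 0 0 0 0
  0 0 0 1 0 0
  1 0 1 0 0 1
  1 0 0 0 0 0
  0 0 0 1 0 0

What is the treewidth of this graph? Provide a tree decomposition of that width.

The largest bag has 2 vertices, giving width 1; this decomposition certifies tw(G) ≤ 1. Any graph with an edge has treewidth ≥ 1, and G has the edge f–d. Therefore the treewidth is 1.

Treewidth 1.
One optimal decomposition is:
Bags: B1 = {d, f}  B2 = {a, d}  B3 = {c, d}  B4 = {a, e}  B5 = {a, b}
Tree: B1–B2, B2–B3, B2–B4, B2–B5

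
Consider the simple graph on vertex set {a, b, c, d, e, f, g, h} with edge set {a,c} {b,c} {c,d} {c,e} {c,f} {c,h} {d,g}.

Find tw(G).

1

A width-1 tree decomposition is:
Bags: B1 = {c, d}  B2 = {c, f}  B3 = {b, c}  B4 = {d, g}  B5 = {c, h}  B6 = {a, c}  B7 = {c, e}
Tree: B1–B2, B1–B3, B1–B4, B1–B5, B1–B6, B5–B7
The largest bag has 2 vertices, giving width 1; this decomposition certifies tw(G) ≤ 1. Since G has at least one edge (e.g. c–d), it is not an edgeless graph, so tw(G) ≥ 1. The upper and lower bounds meet at 1, so that is the treewidth.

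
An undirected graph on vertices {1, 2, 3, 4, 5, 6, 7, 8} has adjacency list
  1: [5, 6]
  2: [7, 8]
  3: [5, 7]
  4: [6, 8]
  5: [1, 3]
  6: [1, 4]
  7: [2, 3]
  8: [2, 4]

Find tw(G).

A width-2 tree decomposition is:
Bags: B1 = {2, 7, 8}  B2 = {4, 7, 8}  B3 = {4, 6, 7}  B4 = {1, 6, 7}  B5 = {1, 5, 7}  B6 = {3, 5, 7}
Tree: B1–B2, B2–B3, B3–B4, B4–B5, B5–B6
Each bag holds 3 vertices, so the decomposition has width 2, which upper-bounds the treewidth. For the lower bound, G contains the cycle 7–2–8–4–6–1–5–3–7, so G is not a forest; only forests have treewidth ≤ 1, hence tw(G) ≥ 2. The upper and lower bounds meet at 2, so that is the treewidth.

2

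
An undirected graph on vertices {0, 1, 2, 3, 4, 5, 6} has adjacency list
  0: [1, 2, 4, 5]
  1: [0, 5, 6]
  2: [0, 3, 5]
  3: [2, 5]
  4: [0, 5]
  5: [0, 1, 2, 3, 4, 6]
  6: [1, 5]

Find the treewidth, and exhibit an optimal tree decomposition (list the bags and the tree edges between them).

Treewidth 2.
One optimal decomposition is:
Bags: B1 = {1, 5, 6}  B2 = {0, 1, 5}  B3 = {0, 4, 5}  B4 = {0, 2, 5}  B5 = {2, 3, 5}
Tree: B1–B2, B2–B3, B2–B4, B4–B5

Every bag has size at most 3, so the width is 3 − 1 = 2 and tw(G) ≤ 2. For the lower bound, the 3 vertices {0, 1, 5} are pairwise adjacent, and any tree decomposition puts a clique entirely inside one bag — forcing width ≥ 2. Combining the bounds, tw(G) = 2.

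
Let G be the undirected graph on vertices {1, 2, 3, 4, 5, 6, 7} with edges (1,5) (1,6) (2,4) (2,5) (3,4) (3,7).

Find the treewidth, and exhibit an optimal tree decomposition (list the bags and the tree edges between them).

The largest bag has 2 vertices, giving width 1; this decomposition certifies tw(G) ≤ 1. Since G has at least one edge (e.g. 6–1), it is not an edgeless graph, so tw(G) ≥ 1. Therefore the treewidth is 1.

Treewidth 1.
One optimal decomposition is:
Bags: B1 = {1, 6}  B2 = {1, 5}  B3 = {2, 5}  B4 = {2, 4}  B5 = {3, 4}  B6 = {3, 7}
Tree: B1–B2, B2–B3, B3–B4, B4–B5, B5–B6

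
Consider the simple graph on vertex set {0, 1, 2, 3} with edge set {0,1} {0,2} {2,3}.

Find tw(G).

1

A width-1 tree decomposition is:
Bags: B1 = {0, 1}  B2 = {0, 2}  B3 = {2, 3}
Tree: B1–B2, B2–B3
Every bag has size at most 2, so the width is 2 − 1 = 1 and tw(G) ≤ 1. Since G has at least one edge (e.g. 1–0), it is not an edgeless graph, so tw(G) ≥ 1. Combining the bounds, tw(G) = 1.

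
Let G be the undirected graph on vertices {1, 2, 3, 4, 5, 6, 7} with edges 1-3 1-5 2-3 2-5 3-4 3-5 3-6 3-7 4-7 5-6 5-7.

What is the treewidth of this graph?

2

A width-2 tree decomposition is:
Bags: B1 = {2, 3, 5}  B2 = {1, 3, 5}  B3 = {3, 5, 7}  B4 = {3, 4, 7}  B5 = {3, 5, 6}
Tree: B1–B2, B1–B3, B3–B4, B1–B5
Each bag holds 3 vertices, so the decomposition has width 2, which upper-bounds the treewidth. Conversely, {3, 4, 7} is a clique of size 3, and the vertices of any clique must share a bag in every tree decomposition; so some bag has ≥ 3 vertices and tw(G) ≥ 2. Combining the bounds, tw(G) = 2.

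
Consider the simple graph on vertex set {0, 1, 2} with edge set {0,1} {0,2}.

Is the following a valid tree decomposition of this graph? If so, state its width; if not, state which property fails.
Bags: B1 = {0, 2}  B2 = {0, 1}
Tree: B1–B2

Checking the three conditions: (i) the bags cover all of {0, 1, 2}; (ii) for each edge, some bag contains both endpoints; (iii) the bags containing any fixed vertex form a subtree. All hold, so the decomposition is valid with width 2 − 1 = 1.

Yes; width 1.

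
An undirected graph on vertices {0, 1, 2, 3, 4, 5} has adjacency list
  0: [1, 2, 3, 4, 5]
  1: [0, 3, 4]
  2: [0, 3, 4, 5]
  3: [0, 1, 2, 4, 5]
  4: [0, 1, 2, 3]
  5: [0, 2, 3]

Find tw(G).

3

A width-3 tree decomposition is:
Bags: B1 = {0, 1, 3, 4}  B2 = {0, 2, 3, 4}  B3 = {0, 2, 3, 5}
Tree: B1–B2, B2–B3
Every bag has size at most 4, so the width is 4 − 1 = 3 and tw(G) ≤ 3. For the lower bound, the 4 vertices {0, 1, 3, 4} are pairwise adjacent, and any tree decomposition puts a clique entirely inside one bag — forcing width ≥ 3. Hence tw(G) = 3 exactly.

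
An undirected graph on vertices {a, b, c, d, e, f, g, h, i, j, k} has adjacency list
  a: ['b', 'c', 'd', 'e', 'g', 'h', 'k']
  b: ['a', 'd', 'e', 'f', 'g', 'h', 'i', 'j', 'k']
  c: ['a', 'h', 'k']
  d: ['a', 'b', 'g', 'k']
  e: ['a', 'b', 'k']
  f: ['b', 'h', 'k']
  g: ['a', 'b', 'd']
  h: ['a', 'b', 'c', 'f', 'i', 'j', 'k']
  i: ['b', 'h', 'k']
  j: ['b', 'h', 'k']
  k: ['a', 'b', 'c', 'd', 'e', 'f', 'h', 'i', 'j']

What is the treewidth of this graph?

A width-3 tree decomposition is:
Bags: B1 = {a, b, h, k}  B2 = {b, h, i, k}  B3 = {a, c, h, k}  B4 = {b, f, h, k}  B5 = {a, b, e, k}  B6 = {a, b, d, k}  B7 = {a, b, d, g}  B8 = {b, h, j, k}
Tree: B1–B2, B1–B3, B2–B4, B1–B5, B5–B6, B6–B7, B4–B8
Each bag holds 4 vertices, so the decomposition has width 3, which upper-bounds the treewidth. On the other hand G contains the 4-clique {a, b, d, g}. A clique must lie in a single bag of any decomposition, so no decomposition can have width below 3. Hence tw(G) = 3 exactly.

3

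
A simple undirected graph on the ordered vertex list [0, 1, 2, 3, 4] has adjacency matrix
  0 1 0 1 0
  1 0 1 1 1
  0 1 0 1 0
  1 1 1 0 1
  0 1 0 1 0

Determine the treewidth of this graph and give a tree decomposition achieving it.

The largest bag has 3 vertices, giving width 2; this decomposition certifies tw(G) ≤ 2. Conversely, {0, 1, 3} is a clique of size 3, and the vertices of any clique must share a bag in every tree decomposition; so some bag has ≥ 3 vertices and tw(G) ≥ 2. Hence tw(G) = 2 exactly.

Treewidth 2.
Bags: B1 = {1, 3, 4}  B2 = {1, 2, 3}  B3 = {0, 1, 3}
Tree: B1–B2, B2–B3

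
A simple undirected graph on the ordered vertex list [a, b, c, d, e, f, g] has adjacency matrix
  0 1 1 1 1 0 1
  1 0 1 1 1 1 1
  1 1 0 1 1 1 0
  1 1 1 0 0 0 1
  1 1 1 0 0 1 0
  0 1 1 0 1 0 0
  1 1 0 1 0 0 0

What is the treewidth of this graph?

A width-3 tree decomposition is:
Bags: B1 = {a, b, c, d}  B2 = {a, b, d, g}  B3 = {a, b, c, e}  B4 = {b, c, e, f}
Tree: B1–B2, B1–B3, B3–B4
Each bag holds 4 vertices, so the decomposition has width 3, which upper-bounds the treewidth. On the other hand G contains the 4-clique {a, b, d, g}. A clique must lie in a single bag of any decomposition, so no decomposition can have width below 3. Therefore the treewidth is 3.

3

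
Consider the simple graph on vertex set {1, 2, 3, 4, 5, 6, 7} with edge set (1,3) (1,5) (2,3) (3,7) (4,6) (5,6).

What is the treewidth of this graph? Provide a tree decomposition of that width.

The largest bag has 2 vertices, giving width 1; this decomposition certifies tw(G) ≤ 1. G has an edge, so its treewidth is at least 1. Combining the bounds, tw(G) = 1.

Treewidth 1.
One such decomposition:
Bags: B1 = {1, 3}  B2 = {1, 5}  B3 = {2, 3}  B4 = {5, 6}  B5 = {4, 6}  B6 = {3, 7}
Tree: B1–B2, B1–B3, B2–B4, B4–B5, B1–B6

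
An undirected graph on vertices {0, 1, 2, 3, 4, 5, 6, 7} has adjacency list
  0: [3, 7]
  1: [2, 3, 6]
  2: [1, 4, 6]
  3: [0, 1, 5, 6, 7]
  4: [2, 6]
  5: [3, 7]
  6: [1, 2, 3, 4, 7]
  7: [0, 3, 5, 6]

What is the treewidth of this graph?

2

A width-2 tree decomposition is:
Bags: B1 = {1, 3, 6}  B2 = {1, 2, 6}  B3 = {3, 6, 7}  B4 = {3, 5, 7}  B5 = {0, 3, 7}  B6 = {2, 4, 6}
Tree: B1–B2, B1–B3, B3–B4, B4–B5, B2–B6
Every bag has size at most 3, so the width is 3 − 1 = 2 and tw(G) ≤ 2. On the other hand G contains the 3-clique {1, 2, 6}. A clique must lie in a single bag of any decomposition, so no decomposition can have width below 2. Therefore the treewidth is 2.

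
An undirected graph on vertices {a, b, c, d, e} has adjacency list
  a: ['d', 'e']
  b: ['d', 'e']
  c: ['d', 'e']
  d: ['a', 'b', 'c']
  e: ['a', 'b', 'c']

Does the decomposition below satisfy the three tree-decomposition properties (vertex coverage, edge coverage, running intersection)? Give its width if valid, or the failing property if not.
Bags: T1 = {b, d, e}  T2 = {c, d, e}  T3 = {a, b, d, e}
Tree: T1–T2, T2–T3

A tree decomposition must satisfy three properties: every vertex lies in some bag; for every edge, both endpoints lie together in some bag; and for every vertex, the bags containing it form a connected subtree. Here bags containing vertex b are not connected in the tree, so the decomposition is invalid.

No — bags containing vertex b are not connected in the tree.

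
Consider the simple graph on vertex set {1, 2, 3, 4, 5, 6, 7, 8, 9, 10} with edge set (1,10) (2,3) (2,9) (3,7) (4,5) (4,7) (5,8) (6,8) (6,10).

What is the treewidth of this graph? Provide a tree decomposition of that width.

Every bag has size at most 2, so the width is 2 − 1 = 1 and tw(G) ≤ 1. Any graph with an edge has treewidth ≥ 1, and G has the edge 1–10. Hence tw(G) = 1 exactly.

Treewidth 1.
Bags: B1 = {1, 10}  B2 = {6, 10}  B3 = {6, 8}  B4 = {5, 8}  B5 = {4, 5}  B6 = {4, 7}  B7 = {3, 7}  B8 = {2, 3}  B9 = {2, 9}
Tree: B1–B2, B2–B3, B3–B4, B4–B5, B5–B6, B6–B7, B7–B8, B8–B9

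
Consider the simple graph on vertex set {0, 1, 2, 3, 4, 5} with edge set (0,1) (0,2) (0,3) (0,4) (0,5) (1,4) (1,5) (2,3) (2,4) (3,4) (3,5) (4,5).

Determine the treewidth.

3

A width-3 tree decomposition is:
Bags: B1 = {0, 2, 3, 4}  B2 = {0, 3, 4, 5}  B3 = {0, 1, 4, 5}
Tree: B1–B2, B2–B3
Every bag has size at most 4, so the width is 4 − 1 = 3 and tw(G) ≤ 3. Conversely, {0, 1, 4, 5} is a clique of size 4, and the vertices of any clique must share a bag in every tree decomposition; so some bag has ≥ 4 vertices and tw(G) ≥ 3. Therefore the treewidth is 3.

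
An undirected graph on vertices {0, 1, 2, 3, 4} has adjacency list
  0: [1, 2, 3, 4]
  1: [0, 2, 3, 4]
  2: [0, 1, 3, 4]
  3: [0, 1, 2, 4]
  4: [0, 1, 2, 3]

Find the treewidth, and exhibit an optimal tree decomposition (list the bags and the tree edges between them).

With just one bag of size 5, the width is 5 − 1 = 4, so tw(G) ≤ 4. Conversely, {0, 1, 2, 3, 4} is a clique of size 5, and the vertices of any clique must share a bag in every tree decomposition; so some bag has ≥ 5 vertices and tw(G) ≥ 4. Combining the bounds, tw(G) = 4.

Treewidth 4.
One such decomposition:
Bags: B1 = {0, 1, 2, 3, 4}
Tree: (single bag)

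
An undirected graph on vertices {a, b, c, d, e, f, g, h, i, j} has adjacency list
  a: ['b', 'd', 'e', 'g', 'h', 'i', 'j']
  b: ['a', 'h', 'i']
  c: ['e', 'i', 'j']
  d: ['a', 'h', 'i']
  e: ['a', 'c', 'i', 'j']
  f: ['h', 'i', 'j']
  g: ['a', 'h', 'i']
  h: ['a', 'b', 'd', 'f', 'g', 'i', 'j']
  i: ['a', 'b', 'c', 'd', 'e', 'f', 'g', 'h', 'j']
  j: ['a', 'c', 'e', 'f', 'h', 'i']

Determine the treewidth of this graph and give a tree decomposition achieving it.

Treewidth 3.
One optimal decomposition is:
Bags: B1 = {a, b, h, i}  B2 = {a, h, i, j}  B3 = {a, d, h, i}  B4 = {a, e, i, j}  B5 = {a, g, h, i}  B6 = {c, e, i, j}  B7 = {f, h, i, j}
Tree: B1–B2, B2–B3, B2–B4, B1–B5, B4–B6, B2–B7

Every bag has size at most 4, so the width is 4 − 1 = 3 and tw(G) ≤ 3. Conversely, {c, e, i, j} is a clique of size 4, and the vertices of any clique must share a bag in every tree decomposition; so some bag has ≥ 4 vertices and tw(G) ≥ 3. Therefore the treewidth is 3.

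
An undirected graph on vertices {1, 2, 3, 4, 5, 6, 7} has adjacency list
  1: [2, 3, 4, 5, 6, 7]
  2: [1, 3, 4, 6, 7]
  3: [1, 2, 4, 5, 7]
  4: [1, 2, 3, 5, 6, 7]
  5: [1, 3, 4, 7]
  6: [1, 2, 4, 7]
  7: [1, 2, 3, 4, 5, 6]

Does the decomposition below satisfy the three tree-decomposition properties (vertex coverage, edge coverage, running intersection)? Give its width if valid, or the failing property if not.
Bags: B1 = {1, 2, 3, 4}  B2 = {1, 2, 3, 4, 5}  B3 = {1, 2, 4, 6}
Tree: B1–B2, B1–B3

No — vertex 7 appears in no bag.

A tree decomposition must satisfy three properties: every vertex lies in some bag; for every edge, both endpoints lie together in some bag; and for every vertex, the bags containing it form a connected subtree. Here vertex 7 appears in no bag, so the decomposition is invalid.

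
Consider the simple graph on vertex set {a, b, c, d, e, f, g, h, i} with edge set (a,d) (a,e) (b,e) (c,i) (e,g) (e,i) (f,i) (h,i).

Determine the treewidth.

1

A width-1 tree decomposition is:
Bags: B1 = {e, i}  B2 = {e, g}  B3 = {b, e}  B4 = {a, e}  B5 = {h, i}  B6 = {c, i}  B7 = {f, i}  B8 = {a, d}
Tree: B1–B2, B1–B3, B1–B4, B1–B5, B5–B6, B5–B7, B4–B8
Each bag holds 2 vertices, so the decomposition has width 1, which upper-bounds the treewidth. Any graph with an edge has treewidth ≥ 1, and G has the edge e–i. Therefore the treewidth is 1.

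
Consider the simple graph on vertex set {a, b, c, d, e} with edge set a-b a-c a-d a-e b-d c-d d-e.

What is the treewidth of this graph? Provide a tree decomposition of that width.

Treewidth 2.
Bags: B1 = {a, d, e}  B2 = {a, c, d}  B3 = {a, b, d}
Tree: B1–B2, B2–B3

Each bag holds 3 vertices, so the decomposition has width 2, which upper-bounds the treewidth. For the lower bound, the 3 vertices {a, d, e} are pairwise adjacent, and any tree decomposition puts a clique entirely inside one bag — forcing width ≥ 2. The upper and lower bounds meet at 2, so that is the treewidth.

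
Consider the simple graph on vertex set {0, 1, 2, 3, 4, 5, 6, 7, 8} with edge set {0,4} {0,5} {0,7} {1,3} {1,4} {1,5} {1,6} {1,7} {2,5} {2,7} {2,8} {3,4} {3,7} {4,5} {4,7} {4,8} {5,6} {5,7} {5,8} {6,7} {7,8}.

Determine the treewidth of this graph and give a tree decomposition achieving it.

Every bag has size at most 4, so the width is 4 − 1 = 3 and tw(G) ≤ 3. Conversely, {1, 3, 4, 7} is a clique of size 4, and the vertices of any clique must share a bag in every tree decomposition; so some bag has ≥ 4 vertices and tw(G) ≥ 3. The upper and lower bounds meet at 3, so that is the treewidth.

Treewidth 3.
One optimal decomposition is:
Bags: B1 = {1, 3, 4, 7}  B2 = {1, 4, 5, 7}  B3 = {4, 5, 7, 8}  B4 = {0, 4, 5, 7}  B5 = {1, 5, 6, 7}  B6 = {2, 5, 7, 8}
Tree: B1–B2, B2–B3, B3–B4, B2–B5, B3–B6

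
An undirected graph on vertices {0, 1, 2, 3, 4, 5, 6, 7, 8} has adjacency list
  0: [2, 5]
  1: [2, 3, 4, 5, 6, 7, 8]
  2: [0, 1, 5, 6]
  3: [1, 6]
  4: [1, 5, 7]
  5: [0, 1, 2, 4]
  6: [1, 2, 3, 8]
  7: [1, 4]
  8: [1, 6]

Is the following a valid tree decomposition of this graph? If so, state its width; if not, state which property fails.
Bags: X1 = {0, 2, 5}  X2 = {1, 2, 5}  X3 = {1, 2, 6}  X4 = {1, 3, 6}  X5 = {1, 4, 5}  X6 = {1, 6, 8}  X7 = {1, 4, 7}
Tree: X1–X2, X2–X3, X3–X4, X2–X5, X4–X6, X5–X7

Every vertex of G appears in some bag (union = {0, 1, 2, 3, 4, 5, 6, 7, 8}); every edge is covered by a bag; and for each vertex v the set of bags containing v is connected in the bag tree. The decomposition is therefore valid. The largest bag has 3 vertices, so the width is 2.

Yes; width 2.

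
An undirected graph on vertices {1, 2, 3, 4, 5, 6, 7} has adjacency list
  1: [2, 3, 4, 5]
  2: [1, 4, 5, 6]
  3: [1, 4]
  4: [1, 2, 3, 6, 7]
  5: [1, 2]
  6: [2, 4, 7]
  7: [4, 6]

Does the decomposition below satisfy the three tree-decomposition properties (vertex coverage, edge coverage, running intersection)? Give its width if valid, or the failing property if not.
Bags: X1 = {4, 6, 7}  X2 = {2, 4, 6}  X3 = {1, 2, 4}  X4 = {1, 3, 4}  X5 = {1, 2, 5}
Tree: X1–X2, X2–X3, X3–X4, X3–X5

Yes; width 2.

Vertex coverage: the bags together contain {1, 2, 3, 4, 5, 6, 7}, the full vertex set. Edge coverage: each edge of G has both endpoints in at least one bag. Running intersection: for every vertex, the bags containing it form a connected subtree. All three properties hold, so this is a valid tree decomposition of width max|bag| − 1 = 2, and hence tw(G) ≤ 2.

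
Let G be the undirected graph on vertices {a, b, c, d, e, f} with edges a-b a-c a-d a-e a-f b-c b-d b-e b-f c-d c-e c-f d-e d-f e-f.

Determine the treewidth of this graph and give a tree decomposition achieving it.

A single bag containing all 6 vertices is trivially a valid decomposition of width 5. For the lower bound, the 6 vertices {a, b, c, d, e, f} are pairwise adjacent, and any tree decomposition puts a clique entirely inside one bag — forcing width ≥ 5. Hence tw(G) = 5 exactly.

Treewidth 5.
Bags: B1 = {a, b, c, d, e, f}
Tree: (single bag)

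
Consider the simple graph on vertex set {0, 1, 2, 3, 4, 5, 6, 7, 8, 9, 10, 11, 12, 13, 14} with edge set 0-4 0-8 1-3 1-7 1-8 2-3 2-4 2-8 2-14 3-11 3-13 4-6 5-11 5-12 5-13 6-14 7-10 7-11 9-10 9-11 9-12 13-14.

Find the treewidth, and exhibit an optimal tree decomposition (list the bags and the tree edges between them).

Treewidth 3.
Bags: B1 = {0, 4, 6, 8}  B2 = {2, 4, 6, 8}  B3 = {2, 6, 8, 14}  B4 = {1, 2, 8, 14}  B5 = {1, 2, 3, 14}  B6 = {1, 3, 13, 14}  B7 = {1, 3, 7, 13}  B8 = {3, 7, 11, 13}  B9 = {5, 7, 11, 13}  B10 = {5, 7, 10, 11}  B11 = {5, 9, 10, 11}  B12 = {5, 9, 10, 12}
Tree: B1–B2, B2–B3, B3–B4, B4–B5, B5–B6, B6–B7, B7–B8, B8–B9, B9–B10, B10–B11, B11–B12

Each bag holds 4 vertices, so the decomposition has width 3, which upper-bounds the treewidth. For the lower bound: the 4 vertex sets {0,4,6}, {8}, {2}, {1,3,13,14} are disjoint, each induces a connected subgraph, and every pair is joined by at least one edge of G. Contracting each set to a single vertex therefore yields K_{4} as a minor, and since treewidth is minor-monotone, tw(G) ≥ tw(K_{4}) = 3. Combining the bounds, tw(G) = 3.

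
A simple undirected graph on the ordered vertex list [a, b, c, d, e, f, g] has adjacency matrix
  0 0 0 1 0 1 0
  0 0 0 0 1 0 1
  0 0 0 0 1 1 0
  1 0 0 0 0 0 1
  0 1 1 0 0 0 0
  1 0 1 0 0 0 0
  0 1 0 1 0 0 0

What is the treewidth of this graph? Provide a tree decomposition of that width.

Treewidth 2.
One optimal decomposition is:
Bags: B1 = {a, d, f}  B2 = {c, d, f}  B3 = {c, d, e}  B4 = {b, d, e}  B5 = {b, d, g}
Tree: B1–B2, B2–B3, B3–B4, B4–B5

Each bag holds 3 vertices, so the decomposition has width 2, which upper-bounds the treewidth. Since d–a–f–c–e–b–g–d is a cycle in G, G is not acyclic. Forests are exactly the graphs of treewidth ≤ 1, so tw(G) ≥ 2. The upper and lower bounds meet at 2, so that is the treewidth.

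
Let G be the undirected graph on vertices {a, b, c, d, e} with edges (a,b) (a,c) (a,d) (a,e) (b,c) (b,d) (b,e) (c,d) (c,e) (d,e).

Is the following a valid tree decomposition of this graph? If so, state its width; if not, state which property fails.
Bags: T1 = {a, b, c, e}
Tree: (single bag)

A tree decomposition must satisfy three properties: every vertex lies in some bag; for every edge, both endpoints lie together in some bag; and for every vertex, the bags containing it form a connected subtree. Here vertex d appears in no bag, so the decomposition is invalid.

No — vertex d appears in no bag.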